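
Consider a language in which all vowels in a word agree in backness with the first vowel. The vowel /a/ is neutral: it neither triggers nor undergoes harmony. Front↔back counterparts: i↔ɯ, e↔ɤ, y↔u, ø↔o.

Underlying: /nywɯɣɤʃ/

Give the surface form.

[nywiɣeʃ]

/ɯ/ harmonizes with /y/ ([-back]) → [i]
/ɤ/ harmonizes with /y/ ([-back]) → [e]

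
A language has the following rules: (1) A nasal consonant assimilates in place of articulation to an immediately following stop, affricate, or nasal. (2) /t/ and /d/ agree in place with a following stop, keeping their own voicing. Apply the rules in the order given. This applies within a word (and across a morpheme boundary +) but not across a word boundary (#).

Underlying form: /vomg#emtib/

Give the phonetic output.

Rule 1: /m/ before /g/ (velar) → [ŋ]
Rule 1: /m/ before /t/ (alveolar) → [n]
After rule 1: voŋg#entib
Rule 2: no segment meets the rule's conditions; no change.

[voŋg#entib]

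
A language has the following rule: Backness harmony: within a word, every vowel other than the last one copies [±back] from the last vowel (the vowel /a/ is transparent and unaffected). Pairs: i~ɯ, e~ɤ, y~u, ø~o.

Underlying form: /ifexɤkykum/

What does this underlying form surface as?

[ɯfɤxɤkukum]

/i/ harmonizes with /u/ ([+back]) → [ɯ]
/e/ harmonizes with /u/ ([+back]) → [ɤ]
/y/ harmonizes with /u/ ([+back]) → [u]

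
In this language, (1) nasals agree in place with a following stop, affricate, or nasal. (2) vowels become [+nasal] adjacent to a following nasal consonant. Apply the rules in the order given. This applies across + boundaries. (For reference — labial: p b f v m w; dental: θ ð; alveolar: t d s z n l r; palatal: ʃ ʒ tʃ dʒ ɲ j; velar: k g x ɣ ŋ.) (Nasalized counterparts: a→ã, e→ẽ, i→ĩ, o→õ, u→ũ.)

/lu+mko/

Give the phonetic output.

Rule 1: /m/ before /k/ (velar) → [ŋ]
After rule 1: lu+ŋko
Rule 2: /u/ before nasal /ŋ/ → [ũ]

[lũ+ŋko]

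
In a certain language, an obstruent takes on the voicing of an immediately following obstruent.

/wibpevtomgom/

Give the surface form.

[wippeftomgom]

/b/ before /p/ (voiceless) → [p]
/v/ before /t/ (voiceless) → [f]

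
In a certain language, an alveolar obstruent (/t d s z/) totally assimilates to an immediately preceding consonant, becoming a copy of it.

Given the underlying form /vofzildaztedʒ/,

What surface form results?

/z/ after /f/ → [f] (total assimilation)
/d/ after /l/ → [l] (total assimilation)
/t/ after /z/ → [z] (total assimilation)

[voffillazzedʒ]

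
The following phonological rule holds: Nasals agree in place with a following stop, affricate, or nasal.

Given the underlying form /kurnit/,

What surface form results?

no segment meets the rule's conditions; no change.

[kurnit]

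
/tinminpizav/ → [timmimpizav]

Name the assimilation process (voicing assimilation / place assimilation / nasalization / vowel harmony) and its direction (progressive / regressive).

/n/→[m] /n/→[m].
Each target copies a feature from the following segment, so the direction is regressive.

place assimilation, regressive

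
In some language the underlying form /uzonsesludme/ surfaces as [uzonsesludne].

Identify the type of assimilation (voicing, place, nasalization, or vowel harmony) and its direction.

place assimilation, progressive

/m/→[n].
Each target copies a feature from the preceding segment, so the direction is progressive.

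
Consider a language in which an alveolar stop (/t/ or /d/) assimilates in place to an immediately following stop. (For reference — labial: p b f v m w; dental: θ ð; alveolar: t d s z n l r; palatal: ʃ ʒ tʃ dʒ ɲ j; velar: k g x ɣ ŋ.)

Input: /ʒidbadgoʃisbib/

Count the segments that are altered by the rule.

/d/ before /b/ (labial) → [b]
/d/ before /g/ (velar) → [g]
2 segments change.

2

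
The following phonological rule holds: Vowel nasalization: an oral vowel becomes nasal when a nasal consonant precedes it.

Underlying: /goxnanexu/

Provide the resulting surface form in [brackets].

/a/ after nasal /n/ → [ã]
/e/ after nasal /n/ → [ẽ]

[goxnãnẽxu]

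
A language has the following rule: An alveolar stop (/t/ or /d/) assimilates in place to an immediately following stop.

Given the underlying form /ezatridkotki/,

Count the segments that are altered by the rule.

2

/d/ before /k/ (velar) → [g]
/t/ before /k/ (velar) → [k]
2 segments change.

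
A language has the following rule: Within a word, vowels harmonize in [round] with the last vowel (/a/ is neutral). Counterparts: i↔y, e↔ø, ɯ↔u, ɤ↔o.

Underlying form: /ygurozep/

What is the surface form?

[igɯrɤzep]

/y/ harmonizes with /e/ ([-round]) → [i]
/u/ harmonizes with /e/ ([-round]) → [ɯ]
/o/ harmonizes with /e/ ([-round]) → [ɤ]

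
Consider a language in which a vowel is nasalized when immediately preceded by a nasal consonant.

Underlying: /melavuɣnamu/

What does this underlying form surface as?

[mẽlavuɣnãmũ]

/e/ after nasal /m/ → [ẽ]
/a/ after nasal /n/ → [ã]
/u/ after nasal /m/ → [ũ]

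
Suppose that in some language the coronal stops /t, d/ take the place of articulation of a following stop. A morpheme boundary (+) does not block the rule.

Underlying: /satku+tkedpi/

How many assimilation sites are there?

3

/t/ before /k/ (velar) → [k]
/t/ before /k/ (velar) → [k]
/d/ before /p/ (labial) → [b]
3 segments change.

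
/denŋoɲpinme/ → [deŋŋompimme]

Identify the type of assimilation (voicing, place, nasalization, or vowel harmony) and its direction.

/n/→[ŋ] /ɲ/→[m] /n/→[m].
Each target copies a feature from the following segment, so the direction is regressive.

place assimilation, regressive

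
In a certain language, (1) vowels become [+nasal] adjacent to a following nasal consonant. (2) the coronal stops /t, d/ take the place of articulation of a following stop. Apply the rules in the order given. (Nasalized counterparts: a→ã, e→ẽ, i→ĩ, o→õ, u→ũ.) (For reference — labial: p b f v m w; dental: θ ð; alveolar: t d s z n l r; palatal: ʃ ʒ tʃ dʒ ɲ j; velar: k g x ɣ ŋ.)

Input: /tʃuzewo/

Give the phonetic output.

[tʃuzewo]

Rule 1: no segment meets the rule's conditions; no change.
After rule 1: tʃuzewo
Rule 2: no segment meets the rule's conditions; no change.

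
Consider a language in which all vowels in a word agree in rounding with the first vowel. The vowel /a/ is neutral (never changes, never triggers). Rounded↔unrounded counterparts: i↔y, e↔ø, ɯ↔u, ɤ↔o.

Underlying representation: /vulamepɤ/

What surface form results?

[vulamøpo]

/e/ harmonizes with /u/ ([+round]) → [ø]
/ɤ/ harmonizes with /u/ ([+round]) → [o]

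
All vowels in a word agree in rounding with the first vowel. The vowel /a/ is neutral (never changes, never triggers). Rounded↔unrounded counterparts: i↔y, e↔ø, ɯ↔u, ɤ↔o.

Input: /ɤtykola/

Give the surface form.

/y/ harmonizes with /ɤ/ ([-round]) → [i]
/o/ harmonizes with /ɤ/ ([-round]) → [ɤ]

[ɤtikɤla]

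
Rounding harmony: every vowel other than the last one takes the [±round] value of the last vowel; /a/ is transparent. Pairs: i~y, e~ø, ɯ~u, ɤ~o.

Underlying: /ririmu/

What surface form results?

/i/ harmonizes with /u/ ([+round]) → [y]
/i/ harmonizes with /u/ ([+round]) → [y]

[ryrymu]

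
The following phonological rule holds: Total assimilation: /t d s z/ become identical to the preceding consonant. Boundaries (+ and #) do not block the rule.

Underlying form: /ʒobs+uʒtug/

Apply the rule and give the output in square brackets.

/s/ after /b/ → [b] (total assimilation)
/t/ after /ʒ/ → [ʒ] (total assimilation)

[ʒobb+uʒʒug]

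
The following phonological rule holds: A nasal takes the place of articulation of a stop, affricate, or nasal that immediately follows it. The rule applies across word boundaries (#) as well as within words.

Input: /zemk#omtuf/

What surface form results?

[zeŋk#ontuf]

/m/ before /k/ (velar) → [ŋ]
/m/ before /t/ (alveolar) → [n]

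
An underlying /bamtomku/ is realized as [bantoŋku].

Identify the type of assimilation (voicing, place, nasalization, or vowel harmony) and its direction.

/m/→[n] /m/→[ŋ].
Each target copies a feature from the following segment, so the direction is regressive.

place assimilation, regressive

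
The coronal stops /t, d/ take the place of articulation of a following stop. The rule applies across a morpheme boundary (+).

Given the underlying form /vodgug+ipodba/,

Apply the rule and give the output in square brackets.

/d/ before /g/ (velar) → [g]
/d/ before /b/ (labial) → [b]

[voggug+ipobba]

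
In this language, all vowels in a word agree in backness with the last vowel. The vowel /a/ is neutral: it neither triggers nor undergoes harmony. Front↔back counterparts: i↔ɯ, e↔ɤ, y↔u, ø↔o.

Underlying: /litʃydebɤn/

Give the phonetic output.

/i/ harmonizes with /ɤ/ ([+back]) → [ɯ]
/y/ harmonizes with /ɤ/ ([+back]) → [u]
/e/ harmonizes with /ɤ/ ([+back]) → [ɤ]

[lɯtʃudɤbɤn]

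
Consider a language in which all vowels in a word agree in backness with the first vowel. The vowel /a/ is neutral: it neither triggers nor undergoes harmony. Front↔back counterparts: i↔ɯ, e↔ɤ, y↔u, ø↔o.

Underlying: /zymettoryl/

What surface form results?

/o/ harmonizes with /y/ ([-back]) → [ø]

[zymettøryl]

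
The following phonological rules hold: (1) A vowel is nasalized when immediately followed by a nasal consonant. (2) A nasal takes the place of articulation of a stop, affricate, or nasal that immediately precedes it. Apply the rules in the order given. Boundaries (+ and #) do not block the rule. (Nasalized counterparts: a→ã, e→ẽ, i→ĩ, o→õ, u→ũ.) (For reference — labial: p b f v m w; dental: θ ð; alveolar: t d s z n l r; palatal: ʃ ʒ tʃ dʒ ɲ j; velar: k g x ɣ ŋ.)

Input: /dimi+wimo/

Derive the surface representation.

[dĩmi+wĩmo]

Rule 1: /i/ before nasal /m/ → [ĩ]
Rule 1: /i/ before nasal /m/ → [ĩ]
After rule 1: dĩmi+wĩmo
Rule 2: no segment meets the rule's conditions; no change.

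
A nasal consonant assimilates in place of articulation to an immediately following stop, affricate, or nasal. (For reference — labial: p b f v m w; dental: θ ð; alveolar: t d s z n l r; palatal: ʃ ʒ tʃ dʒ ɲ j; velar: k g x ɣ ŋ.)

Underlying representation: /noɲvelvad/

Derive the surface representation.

no segment meets the rule's conditions; no change.

[noɲvelvad]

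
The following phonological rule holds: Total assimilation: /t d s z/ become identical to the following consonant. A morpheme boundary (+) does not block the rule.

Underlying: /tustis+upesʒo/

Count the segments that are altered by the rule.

/s/ before /t/ → [t] (total assimilation)
/s/ before /ʒ/ → [ʒ] (total assimilation)
2 segments change.

2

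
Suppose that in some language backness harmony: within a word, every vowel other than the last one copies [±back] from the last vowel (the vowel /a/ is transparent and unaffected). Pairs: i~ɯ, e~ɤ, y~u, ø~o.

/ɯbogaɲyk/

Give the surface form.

/ɯ/ harmonizes with /y/ ([-back]) → [i]
/o/ harmonizes with /y/ ([-back]) → [ø]

[ibøgaɲyk]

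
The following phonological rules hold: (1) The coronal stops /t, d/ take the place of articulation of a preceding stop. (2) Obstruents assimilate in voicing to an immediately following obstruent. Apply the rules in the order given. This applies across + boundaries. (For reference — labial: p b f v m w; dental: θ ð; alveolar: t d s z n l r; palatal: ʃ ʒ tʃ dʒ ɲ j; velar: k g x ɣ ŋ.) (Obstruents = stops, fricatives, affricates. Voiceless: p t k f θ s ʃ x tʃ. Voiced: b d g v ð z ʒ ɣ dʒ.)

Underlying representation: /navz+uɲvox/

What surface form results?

Rule 1: no segment meets the rule's conditions; no change.
After rule 1: navz+uɲvox
Rule 2: no segment meets the rule's conditions; no change.

[navz+uɲvox]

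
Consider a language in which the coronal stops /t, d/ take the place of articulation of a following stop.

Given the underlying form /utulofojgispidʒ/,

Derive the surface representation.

[utulofojgispidʒ]

no segment meets the rule's conditions; no change.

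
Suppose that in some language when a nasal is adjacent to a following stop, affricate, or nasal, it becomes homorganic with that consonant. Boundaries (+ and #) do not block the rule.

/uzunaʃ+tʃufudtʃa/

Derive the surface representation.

[uzunaʃ+tʃufudtʃa]

no segment meets the rule's conditions; no change.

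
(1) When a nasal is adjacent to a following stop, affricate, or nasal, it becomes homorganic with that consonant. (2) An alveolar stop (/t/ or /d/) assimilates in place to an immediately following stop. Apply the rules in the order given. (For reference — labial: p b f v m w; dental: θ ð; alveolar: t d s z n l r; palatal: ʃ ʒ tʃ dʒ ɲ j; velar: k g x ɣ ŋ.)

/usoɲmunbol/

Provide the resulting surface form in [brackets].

Rule 1: /ɲ/ before /m/ (labial) → [m]
Rule 1: /n/ before /b/ (labial) → [m]
After rule 1: usommumbol
Rule 2: no segment meets the rule's conditions; no change.

[usommumbol]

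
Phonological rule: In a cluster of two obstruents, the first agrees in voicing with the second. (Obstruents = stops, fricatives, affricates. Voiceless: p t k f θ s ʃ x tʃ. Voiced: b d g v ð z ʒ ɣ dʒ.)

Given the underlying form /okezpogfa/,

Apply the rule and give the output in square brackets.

/z/ before /p/ (voiceless) → [s]
/g/ before /f/ (voiceless) → [k]

[okespokfa]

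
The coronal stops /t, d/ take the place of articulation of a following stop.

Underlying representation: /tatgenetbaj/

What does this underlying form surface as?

/t/ before /g/ (velar) → [k]
/t/ before /b/ (labial) → [p]

[takgenepbaj]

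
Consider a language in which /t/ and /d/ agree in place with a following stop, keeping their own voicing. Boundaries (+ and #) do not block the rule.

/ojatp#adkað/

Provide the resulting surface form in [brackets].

[ojapp#agkað]

/t/ before /p/ (labial) → [p]
/d/ before /k/ (velar) → [g]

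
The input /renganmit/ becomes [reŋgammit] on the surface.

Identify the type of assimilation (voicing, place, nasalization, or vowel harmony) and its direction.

place assimilation, regressive

/n/→[ŋ] /n/→[m].
Each target copies a feature from the following segment, so the direction is regressive.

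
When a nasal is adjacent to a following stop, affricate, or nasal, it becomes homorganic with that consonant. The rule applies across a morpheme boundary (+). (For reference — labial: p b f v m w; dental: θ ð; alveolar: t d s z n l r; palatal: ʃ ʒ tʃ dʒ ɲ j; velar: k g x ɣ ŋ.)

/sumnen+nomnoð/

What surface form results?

/m/ before /n/ (alveolar) → [n]
/m/ before /n/ (alveolar) → [n]

[sunnen+nonnoð]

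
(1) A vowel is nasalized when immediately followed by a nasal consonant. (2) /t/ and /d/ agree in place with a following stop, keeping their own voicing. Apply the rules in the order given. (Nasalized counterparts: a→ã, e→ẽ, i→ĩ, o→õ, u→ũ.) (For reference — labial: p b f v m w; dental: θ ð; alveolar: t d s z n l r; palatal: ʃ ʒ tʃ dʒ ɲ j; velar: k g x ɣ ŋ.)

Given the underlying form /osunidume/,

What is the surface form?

Rule 1: /u/ before nasal /n/ → [ũ]
Rule 1: /u/ before nasal /m/ → [ũ]
After rule 1: osũnidũme
Rule 2: no segment meets the rule's conditions; no change.

[osũnidũme]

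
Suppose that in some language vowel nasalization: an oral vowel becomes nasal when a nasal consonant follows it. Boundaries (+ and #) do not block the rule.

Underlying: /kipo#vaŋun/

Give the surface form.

[kipo#vãŋũn]

/a/ before nasal /ŋ/ → [ã]
/u/ before nasal /n/ → [ũ]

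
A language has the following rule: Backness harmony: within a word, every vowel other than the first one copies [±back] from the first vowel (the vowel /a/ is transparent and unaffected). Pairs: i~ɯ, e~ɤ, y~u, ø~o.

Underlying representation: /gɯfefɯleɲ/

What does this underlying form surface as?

[gɯfɤfɯlɤɲ]

/e/ harmonizes with /ɯ/ ([+back]) → [ɤ]
/e/ harmonizes with /ɯ/ ([+back]) → [ɤ]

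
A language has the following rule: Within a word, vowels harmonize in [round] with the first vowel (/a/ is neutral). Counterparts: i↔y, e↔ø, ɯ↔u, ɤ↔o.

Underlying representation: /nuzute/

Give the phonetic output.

/e/ harmonizes with /u/ ([+round]) → [ø]

[nuzutø]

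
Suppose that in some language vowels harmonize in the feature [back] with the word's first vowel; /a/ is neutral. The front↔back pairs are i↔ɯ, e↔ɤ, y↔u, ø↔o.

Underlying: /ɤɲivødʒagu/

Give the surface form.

[ɤɲɯvodʒagu]

/i/ harmonizes with /ɤ/ ([+back]) → [ɯ]
/ø/ harmonizes with /ɤ/ ([+back]) → [o]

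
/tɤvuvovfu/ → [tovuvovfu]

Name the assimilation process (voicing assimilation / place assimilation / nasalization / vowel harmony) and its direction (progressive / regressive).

/ɤ/→[o].
Vowels agree with the last vowel, so the harmony is regressive.

vowel harmony, regressive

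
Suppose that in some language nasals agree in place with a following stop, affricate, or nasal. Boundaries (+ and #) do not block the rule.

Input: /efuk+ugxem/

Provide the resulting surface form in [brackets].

no segment meets the rule's conditions; no change.

[efuk+ugxem]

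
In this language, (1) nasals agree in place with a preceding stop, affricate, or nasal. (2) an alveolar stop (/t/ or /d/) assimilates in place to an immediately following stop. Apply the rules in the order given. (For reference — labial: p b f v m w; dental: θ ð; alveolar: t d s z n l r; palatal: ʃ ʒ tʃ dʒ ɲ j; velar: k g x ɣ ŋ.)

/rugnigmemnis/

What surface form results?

[rugŋigŋemmis]

Rule 1: /n/ after /g/ (velar) → [ŋ]
Rule 1: /m/ after /g/ (velar) → [ŋ]
Rule 1: /n/ after /m/ (labial) → [m]
After rule 1: rugŋigŋemmis
Rule 2: no segment meets the rule's conditions; no change.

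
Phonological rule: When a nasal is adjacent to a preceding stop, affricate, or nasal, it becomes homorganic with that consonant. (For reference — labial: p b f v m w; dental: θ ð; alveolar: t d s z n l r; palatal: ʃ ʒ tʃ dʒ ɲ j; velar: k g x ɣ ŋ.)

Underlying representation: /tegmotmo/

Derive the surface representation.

/m/ after /g/ (velar) → [ŋ]
/m/ after /t/ (alveolar) → [n]

[tegŋotno]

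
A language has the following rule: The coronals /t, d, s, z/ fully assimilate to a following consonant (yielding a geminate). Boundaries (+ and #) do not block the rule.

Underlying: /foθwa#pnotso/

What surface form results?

/t/ before /s/ → [s] (total assimilation)

[foθwa#pnosso]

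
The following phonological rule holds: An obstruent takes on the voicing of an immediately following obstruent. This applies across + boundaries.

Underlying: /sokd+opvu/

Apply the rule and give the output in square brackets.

[sogd+obvu]

/k/ before /d/ (voiced) → [g]
/p/ before /v/ (voiced) → [b]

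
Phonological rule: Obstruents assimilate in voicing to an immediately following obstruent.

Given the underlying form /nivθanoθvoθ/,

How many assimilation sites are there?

/v/ before /θ/ (voiceless) → [f]
/θ/ before /v/ (voiced) → [ð]
2 segments change.

2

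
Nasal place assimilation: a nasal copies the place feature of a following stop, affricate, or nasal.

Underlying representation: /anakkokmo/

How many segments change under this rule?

No segment meets the rule's conditions.

0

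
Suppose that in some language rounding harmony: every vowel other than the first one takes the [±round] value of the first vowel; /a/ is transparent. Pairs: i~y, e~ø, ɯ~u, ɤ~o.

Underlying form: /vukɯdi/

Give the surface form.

/ɯ/ harmonizes with /u/ ([+round]) → [u]
/i/ harmonizes with /u/ ([+round]) → [y]

[vukudy]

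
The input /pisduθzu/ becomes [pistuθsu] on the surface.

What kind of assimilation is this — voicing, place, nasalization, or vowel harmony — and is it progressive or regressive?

/d/→[t] /z/→[s].
Each target copies a feature from the preceding segment, so the direction is progressive.

voicing assimilation, progressive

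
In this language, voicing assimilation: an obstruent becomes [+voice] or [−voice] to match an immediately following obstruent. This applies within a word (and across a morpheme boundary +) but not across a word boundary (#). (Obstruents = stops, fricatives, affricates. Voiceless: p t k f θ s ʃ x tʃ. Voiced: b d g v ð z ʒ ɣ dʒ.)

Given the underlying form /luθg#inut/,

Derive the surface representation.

[luðg#inut]

/θ/ before /g/ (voiced) → [ð]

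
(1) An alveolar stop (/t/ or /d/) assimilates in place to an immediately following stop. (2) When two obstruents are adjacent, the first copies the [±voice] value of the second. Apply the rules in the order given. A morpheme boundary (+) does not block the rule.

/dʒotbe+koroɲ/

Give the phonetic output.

[dʒobbe+koroɲ]

Rule 1: /t/ before /b/ (labial) → [p]
After rule 1: dʒopbe+koroɲ
Rule 2: /p/ before /b/ (voiced) → [b]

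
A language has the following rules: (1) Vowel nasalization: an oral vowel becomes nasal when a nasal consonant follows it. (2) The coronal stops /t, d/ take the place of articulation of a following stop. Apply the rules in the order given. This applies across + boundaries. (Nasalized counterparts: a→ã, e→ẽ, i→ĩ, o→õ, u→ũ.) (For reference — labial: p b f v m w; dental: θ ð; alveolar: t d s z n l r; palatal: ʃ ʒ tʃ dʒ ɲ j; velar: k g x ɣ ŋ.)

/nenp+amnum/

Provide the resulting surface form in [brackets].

[nẽnp+ãmnũm]

Rule 1: /e/ before nasal /n/ → [ẽ]
Rule 1: /a/ before nasal /m/ → [ã]
Rule 1: /u/ before nasal /m/ → [ũ]
After rule 1: nẽnp+ãmnũm
Rule 2: no segment meets the rule's conditions; no change.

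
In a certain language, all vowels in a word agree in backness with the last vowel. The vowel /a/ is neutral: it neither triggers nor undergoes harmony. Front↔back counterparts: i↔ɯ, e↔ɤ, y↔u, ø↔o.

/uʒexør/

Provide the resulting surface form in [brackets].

/u/ harmonizes with /ø/ ([-back]) → [y]

[yʒexør]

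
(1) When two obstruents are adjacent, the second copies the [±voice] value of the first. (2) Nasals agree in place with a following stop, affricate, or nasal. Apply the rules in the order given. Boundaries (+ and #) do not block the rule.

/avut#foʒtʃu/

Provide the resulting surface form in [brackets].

[avut#foʒdʒu]

Rule 1: /tʃ/ after /ʒ/ (voiced) → [dʒ]
After rule 1: avut#foʒdʒu
Rule 2: no segment meets the rule's conditions; no change.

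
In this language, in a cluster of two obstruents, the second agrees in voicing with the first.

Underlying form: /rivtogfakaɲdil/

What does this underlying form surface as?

/t/ after /v/ (voiced) → [d]
/f/ after /g/ (voiced) → [v]

[rivdogvakaɲdil]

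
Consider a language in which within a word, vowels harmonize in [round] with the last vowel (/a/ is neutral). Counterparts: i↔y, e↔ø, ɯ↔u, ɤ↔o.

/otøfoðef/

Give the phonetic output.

/o/ harmonizes with /e/ ([-round]) → [ɤ]
/ø/ harmonizes with /e/ ([-round]) → [e]
/o/ harmonizes with /e/ ([-round]) → [ɤ]

[ɤtefɤðef]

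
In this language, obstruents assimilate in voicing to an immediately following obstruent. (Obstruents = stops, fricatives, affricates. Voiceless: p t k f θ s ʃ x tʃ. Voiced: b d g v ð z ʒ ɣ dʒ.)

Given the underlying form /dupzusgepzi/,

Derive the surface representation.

/p/ before /z/ (voiced) → [b]
/s/ before /g/ (voiced) → [z]
/p/ before /z/ (voiced) → [b]

[dubzuzgebzi]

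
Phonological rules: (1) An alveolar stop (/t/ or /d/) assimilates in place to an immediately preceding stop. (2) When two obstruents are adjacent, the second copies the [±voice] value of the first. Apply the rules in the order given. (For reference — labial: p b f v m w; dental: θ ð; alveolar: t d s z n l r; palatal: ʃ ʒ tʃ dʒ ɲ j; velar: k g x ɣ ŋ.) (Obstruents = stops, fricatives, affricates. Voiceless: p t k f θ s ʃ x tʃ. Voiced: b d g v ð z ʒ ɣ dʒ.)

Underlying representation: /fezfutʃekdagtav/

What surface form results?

Rule 1: /d/ after /k/ (velar) → [g]
Rule 1: /t/ after /g/ (velar) → [k]
After rule 1: fezfutʃekgagkav
Rule 2: /f/ after /z/ (voiced) → [v]
Rule 2: /g/ after /k/ (voiceless) → [k]
Rule 2: /k/ after /g/ (voiced) → [g]

[fezvutʃekkaggav]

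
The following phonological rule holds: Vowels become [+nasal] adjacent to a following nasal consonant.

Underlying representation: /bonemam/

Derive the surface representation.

/o/ before nasal /n/ → [õ]
/e/ before nasal /m/ → [ẽ]
/a/ before nasal /m/ → [ã]

[bõnẽmãm]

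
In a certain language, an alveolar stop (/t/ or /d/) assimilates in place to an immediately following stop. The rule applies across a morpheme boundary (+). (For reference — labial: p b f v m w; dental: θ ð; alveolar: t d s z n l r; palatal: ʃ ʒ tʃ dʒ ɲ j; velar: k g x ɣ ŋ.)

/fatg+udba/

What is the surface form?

[fakg+ubba]

/t/ before /g/ (velar) → [k]
/d/ before /b/ (labial) → [b]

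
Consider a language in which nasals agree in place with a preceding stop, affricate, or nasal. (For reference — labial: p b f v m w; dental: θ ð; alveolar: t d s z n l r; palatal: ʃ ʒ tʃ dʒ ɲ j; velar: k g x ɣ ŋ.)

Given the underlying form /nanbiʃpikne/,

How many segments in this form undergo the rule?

/n/ after /k/ (velar) → [ŋ]
1 segment changes.

1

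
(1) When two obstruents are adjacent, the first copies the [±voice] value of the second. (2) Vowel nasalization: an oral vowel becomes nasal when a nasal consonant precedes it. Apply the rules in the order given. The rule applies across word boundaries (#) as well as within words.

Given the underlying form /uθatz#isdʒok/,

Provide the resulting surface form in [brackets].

Rule 1: /t/ before /z/ (voiced) → [d]
Rule 1: /s/ before /dʒ/ (voiced) → [z]
After rule 1: uθadz#izdʒok
Rule 2: no segment meets the rule's conditions; no change.

[uθadz#izdʒok]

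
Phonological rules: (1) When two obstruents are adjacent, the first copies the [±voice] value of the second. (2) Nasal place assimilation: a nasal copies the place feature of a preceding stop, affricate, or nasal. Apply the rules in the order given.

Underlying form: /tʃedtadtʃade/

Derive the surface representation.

[tʃettattʃade]

Rule 1: /d/ before /t/ (voiceless) → [t]
Rule 1: /d/ before /tʃ/ (voiceless) → [t]
After rule 1: tʃettattʃade
Rule 2: no segment meets the rule's conditions; no change.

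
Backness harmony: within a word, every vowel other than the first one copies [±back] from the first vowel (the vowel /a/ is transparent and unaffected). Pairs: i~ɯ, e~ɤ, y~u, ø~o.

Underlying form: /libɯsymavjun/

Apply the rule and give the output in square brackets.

[libisymavjyn]

/ɯ/ harmonizes with /i/ ([-back]) → [i]
/u/ harmonizes with /i/ ([-back]) → [y]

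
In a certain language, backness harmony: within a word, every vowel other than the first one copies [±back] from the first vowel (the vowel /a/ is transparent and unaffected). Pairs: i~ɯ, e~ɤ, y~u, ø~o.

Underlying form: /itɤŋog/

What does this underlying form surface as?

[iteŋøg]

/ɤ/ harmonizes with /i/ ([-back]) → [e]
/o/ harmonizes with /i/ ([-back]) → [ø]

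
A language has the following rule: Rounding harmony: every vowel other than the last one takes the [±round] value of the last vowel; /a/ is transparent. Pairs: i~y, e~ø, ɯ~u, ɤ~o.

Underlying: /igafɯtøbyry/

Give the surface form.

[ygafutøbyry]

/i/ harmonizes with /y/ ([+round]) → [y]
/ɯ/ harmonizes with /y/ ([+round]) → [u]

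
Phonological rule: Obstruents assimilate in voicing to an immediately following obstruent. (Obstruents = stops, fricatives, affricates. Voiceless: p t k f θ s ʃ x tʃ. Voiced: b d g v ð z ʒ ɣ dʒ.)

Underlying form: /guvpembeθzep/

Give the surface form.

/v/ before /p/ (voiceless) → [f]
/θ/ before /z/ (voiced) → [ð]

[gufpembeðzep]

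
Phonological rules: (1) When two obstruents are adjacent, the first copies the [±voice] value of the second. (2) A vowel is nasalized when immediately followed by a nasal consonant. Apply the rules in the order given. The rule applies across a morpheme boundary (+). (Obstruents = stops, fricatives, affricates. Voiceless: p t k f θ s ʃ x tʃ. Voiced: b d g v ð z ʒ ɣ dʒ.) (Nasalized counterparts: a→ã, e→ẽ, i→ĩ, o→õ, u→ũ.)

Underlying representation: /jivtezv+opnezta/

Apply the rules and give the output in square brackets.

Rule 1: /v/ before /t/ (voiceless) → [f]
Rule 1: /z/ before /t/ (voiceless) → [s]
After rule 1: jiftezv+opnesta
Rule 2: no segment meets the rule's conditions; no change.

[jiftezv+opnesta]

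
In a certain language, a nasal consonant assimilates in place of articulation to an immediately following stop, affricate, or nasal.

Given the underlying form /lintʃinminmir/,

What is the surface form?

[liɲtʃimmimmir]

/n/ before /tʃ/ (palatal) → [ɲ]
/n/ before /m/ (labial) → [m]
/n/ before /m/ (labial) → [m]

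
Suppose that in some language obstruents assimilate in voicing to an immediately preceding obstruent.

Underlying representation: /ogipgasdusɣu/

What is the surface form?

[ogipkastusxu]

/g/ after /p/ (voiceless) → [k]
/d/ after /s/ (voiceless) → [t]
/ɣ/ after /s/ (voiceless) → [x]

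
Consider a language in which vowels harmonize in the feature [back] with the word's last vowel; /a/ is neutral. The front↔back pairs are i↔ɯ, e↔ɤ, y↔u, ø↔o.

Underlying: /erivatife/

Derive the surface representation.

[erivatife]

no segment meets the rule's conditions; no change.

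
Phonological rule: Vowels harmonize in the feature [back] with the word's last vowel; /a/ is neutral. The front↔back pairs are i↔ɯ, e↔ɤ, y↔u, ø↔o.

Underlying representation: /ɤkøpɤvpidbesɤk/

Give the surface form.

[ɤkopɤvpɯdbɤsɤk]

/ø/ harmonizes with /ɤ/ ([+back]) → [o]
/i/ harmonizes with /ɤ/ ([+back]) → [ɯ]
/e/ harmonizes with /ɤ/ ([+back]) → [ɤ]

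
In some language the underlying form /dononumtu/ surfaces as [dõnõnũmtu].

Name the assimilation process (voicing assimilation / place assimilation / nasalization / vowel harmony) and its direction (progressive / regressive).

/o/→[õ] /o/→[õ] /u/→[ũ].
Each target copies a feature from the following segment, so the direction is regressive.

nasalization, regressive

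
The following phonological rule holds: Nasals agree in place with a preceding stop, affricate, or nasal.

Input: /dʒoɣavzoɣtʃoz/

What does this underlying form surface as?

[dʒoɣavzoɣtʃoz]

no segment meets the rule's conditions; no change.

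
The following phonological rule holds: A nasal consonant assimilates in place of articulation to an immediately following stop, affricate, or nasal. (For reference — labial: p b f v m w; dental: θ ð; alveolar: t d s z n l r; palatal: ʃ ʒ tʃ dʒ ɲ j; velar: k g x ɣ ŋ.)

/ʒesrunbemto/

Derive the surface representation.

/n/ before /b/ (labial) → [m]
/m/ before /t/ (alveolar) → [n]

[ʒesrumbento]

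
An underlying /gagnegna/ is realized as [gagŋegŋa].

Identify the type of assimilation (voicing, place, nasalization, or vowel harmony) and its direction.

place assimilation, progressive

/n/→[ŋ] /n/→[ŋ].
Each target copies a feature from the preceding segment, so the direction is progressive.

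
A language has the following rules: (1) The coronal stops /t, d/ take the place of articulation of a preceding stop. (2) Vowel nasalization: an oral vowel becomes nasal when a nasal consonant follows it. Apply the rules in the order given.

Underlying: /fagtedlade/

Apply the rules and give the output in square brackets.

[fagkedlade]

Rule 1: /t/ after /g/ (velar) → [k]
After rule 1: fagkedlade
Rule 2: no segment meets the rule's conditions; no change.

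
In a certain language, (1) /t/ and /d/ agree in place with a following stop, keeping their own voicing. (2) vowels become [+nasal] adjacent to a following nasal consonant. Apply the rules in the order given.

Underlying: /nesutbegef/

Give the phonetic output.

[nesupbegef]

Rule 1: /t/ before /b/ (labial) → [p]
After rule 1: nesupbegef
Rule 2: no segment meets the rule's conditions; no change.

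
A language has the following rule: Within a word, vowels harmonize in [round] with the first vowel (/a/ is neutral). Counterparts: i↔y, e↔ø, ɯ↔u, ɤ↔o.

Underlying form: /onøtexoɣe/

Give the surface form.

[onøtøxoɣø]

/e/ harmonizes with /o/ ([+round]) → [ø]
/e/ harmonizes with /o/ ([+round]) → [ø]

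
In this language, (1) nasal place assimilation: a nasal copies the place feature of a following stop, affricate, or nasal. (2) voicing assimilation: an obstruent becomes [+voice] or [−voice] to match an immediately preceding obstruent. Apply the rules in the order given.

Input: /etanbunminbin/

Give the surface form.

[etambummimbin]

Rule 1: /n/ before /b/ (labial) → [m]
Rule 1: /n/ before /m/ (labial) → [m]
Rule 1: /n/ before /b/ (labial) → [m]
After rule 1: etambummimbin
Rule 2: no segment meets the rule's conditions; no change.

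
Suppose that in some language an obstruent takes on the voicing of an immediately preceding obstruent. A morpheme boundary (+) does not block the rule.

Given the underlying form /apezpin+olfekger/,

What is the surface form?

[apezbin+olfekker]

/p/ after /z/ (voiced) → [b]
/g/ after /k/ (voiceless) → [k]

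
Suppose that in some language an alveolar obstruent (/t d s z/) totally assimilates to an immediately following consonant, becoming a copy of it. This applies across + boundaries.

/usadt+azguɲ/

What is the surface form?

/d/ before /t/ → [t] (total assimilation)
/z/ before /g/ → [g] (total assimilation)

[usatt+agguɲ]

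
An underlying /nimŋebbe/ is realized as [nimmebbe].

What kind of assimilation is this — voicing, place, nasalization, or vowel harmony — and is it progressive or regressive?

place assimilation, progressive

/ŋ/→[m].
Each target copies a feature from the preceding segment, so the direction is progressive.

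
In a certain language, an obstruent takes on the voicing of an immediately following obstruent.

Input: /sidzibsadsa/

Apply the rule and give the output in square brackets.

/b/ before /s/ (voiceless) → [p]
/d/ before /s/ (voiceless) → [t]

[sidzipsatsa]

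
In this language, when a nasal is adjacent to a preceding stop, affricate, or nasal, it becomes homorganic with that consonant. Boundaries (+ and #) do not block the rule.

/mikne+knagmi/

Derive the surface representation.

[mikŋe+kŋagŋi]

/n/ after /k/ (velar) → [ŋ]
/n/ after /k/ (velar) → [ŋ]
/m/ after /g/ (velar) → [ŋ]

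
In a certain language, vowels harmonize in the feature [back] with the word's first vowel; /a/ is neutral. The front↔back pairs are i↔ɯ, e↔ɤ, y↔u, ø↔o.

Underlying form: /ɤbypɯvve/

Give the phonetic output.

[ɤbupɯvvɤ]

/y/ harmonizes with /ɤ/ ([+back]) → [u]
/e/ harmonizes with /ɤ/ ([+back]) → [ɤ]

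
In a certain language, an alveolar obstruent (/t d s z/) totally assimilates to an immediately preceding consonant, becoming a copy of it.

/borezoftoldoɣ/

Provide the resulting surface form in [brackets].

[borezoffolloɣ]

/t/ after /f/ → [f] (total assimilation)
/d/ after /l/ → [l] (total assimilation)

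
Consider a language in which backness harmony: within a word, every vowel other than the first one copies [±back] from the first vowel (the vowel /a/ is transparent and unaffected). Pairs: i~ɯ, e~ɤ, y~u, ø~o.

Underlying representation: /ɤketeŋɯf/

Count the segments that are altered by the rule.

/e/ harmonizes with /ɤ/ ([+back]) → [ɤ]
/e/ harmonizes with /ɤ/ ([+back]) → [ɤ]
2 segments change.

2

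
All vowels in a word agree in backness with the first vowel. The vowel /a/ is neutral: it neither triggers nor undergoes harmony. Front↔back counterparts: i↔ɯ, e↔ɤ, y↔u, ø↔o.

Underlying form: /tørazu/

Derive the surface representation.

[tørazy]

/u/ harmonizes with /ø/ ([-back]) → [y]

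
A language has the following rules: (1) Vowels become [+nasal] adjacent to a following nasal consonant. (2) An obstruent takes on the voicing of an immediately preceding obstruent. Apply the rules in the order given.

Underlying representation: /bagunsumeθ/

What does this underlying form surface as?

[bagũnsũmeθ]

Rule 1: /u/ before nasal /n/ → [ũ]
Rule 1: /u/ before nasal /m/ → [ũ]
After rule 1: bagũnsũmeθ
Rule 2: no segment meets the rule's conditions; no change.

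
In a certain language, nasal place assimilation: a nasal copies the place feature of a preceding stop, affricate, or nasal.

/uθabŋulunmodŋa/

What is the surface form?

/ŋ/ after /b/ (labial) → [m]
/m/ after /n/ (alveolar) → [n]
/ŋ/ after /d/ (alveolar) → [n]

[uθabmulunnodna]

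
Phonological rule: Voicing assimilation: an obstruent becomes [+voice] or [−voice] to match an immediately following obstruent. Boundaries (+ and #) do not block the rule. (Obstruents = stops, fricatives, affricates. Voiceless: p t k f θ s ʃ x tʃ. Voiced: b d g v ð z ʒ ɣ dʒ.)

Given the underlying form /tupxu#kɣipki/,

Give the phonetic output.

/k/ before /ɣ/ (voiced) → [g]

[tupxu#gɣipki]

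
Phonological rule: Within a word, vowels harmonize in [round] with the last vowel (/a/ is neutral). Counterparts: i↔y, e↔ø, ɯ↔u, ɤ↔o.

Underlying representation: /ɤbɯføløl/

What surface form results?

[obuføløl]

/ɤ/ harmonizes with /ø/ ([+round]) → [o]
/ɯ/ harmonizes with /ø/ ([+round]) → [u]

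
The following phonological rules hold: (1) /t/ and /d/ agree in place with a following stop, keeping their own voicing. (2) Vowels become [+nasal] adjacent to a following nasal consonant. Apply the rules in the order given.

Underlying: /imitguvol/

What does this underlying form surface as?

Rule 1: /t/ before /g/ (velar) → [k]
After rule 1: imikguvol
Rule 2: /i/ before nasal /m/ → [ĩ]

[ĩmikguvol]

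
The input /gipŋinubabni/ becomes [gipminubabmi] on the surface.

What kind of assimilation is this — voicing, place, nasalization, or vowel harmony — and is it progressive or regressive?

place assimilation, progressive

/ŋ/→[m] /n/→[m].
Each target copies a feature from the preceding segment, so the direction is progressive.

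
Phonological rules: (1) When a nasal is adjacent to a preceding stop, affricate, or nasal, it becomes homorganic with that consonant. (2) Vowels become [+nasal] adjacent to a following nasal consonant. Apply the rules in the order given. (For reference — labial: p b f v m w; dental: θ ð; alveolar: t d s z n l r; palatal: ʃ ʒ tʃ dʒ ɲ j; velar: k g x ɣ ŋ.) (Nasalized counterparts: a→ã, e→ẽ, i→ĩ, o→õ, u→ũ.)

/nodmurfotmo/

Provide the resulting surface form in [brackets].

[nodnurfotno]

Rule 1: /m/ after /d/ (alveolar) → [n]
Rule 1: /m/ after /t/ (alveolar) → [n]
After rule 1: nodnurfotno
Rule 2: no segment meets the rule's conditions; no change.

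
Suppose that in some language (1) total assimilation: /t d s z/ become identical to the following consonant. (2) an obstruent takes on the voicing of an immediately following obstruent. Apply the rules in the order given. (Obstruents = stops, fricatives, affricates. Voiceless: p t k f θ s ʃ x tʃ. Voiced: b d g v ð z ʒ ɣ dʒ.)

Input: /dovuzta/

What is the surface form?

[dovutta]

Rule 1: /z/ before /t/ → [t] (total assimilation)
After rule 1: dovutta
Rule 2: no segment meets the rule's conditions; no change.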